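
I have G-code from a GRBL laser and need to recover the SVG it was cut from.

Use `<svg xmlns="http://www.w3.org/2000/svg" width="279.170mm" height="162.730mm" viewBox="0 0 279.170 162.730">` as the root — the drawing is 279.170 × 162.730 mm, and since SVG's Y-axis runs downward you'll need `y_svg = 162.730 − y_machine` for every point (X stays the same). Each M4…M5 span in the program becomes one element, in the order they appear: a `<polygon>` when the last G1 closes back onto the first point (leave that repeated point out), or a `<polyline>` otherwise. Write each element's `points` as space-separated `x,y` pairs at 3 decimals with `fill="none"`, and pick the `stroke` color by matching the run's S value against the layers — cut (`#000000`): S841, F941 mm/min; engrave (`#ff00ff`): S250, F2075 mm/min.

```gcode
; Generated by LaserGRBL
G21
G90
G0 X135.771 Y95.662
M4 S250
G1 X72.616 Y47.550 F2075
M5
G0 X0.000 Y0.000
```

<svg xmlns="http://www.w3.org/2000/svg" width="279.170mm" height="162.730mm" viewBox="0 0 279.170 162.730">
  <polyline points="135.771,67.068 72.616,115.180" fill="none" stroke="#ff00ff"/>
</svg>

Machine Y-up, SVG Y-down with viewBox height 162.730, so y_svg = 162.730 − y_machine; X carries over. Every run uses S250, so all elements get stroke `#ff00ff` (engrave).

Run 1: The run is open, so emit a `<polyline>` with points (Y-flipped): 135.771,67.068 72.616,115.180.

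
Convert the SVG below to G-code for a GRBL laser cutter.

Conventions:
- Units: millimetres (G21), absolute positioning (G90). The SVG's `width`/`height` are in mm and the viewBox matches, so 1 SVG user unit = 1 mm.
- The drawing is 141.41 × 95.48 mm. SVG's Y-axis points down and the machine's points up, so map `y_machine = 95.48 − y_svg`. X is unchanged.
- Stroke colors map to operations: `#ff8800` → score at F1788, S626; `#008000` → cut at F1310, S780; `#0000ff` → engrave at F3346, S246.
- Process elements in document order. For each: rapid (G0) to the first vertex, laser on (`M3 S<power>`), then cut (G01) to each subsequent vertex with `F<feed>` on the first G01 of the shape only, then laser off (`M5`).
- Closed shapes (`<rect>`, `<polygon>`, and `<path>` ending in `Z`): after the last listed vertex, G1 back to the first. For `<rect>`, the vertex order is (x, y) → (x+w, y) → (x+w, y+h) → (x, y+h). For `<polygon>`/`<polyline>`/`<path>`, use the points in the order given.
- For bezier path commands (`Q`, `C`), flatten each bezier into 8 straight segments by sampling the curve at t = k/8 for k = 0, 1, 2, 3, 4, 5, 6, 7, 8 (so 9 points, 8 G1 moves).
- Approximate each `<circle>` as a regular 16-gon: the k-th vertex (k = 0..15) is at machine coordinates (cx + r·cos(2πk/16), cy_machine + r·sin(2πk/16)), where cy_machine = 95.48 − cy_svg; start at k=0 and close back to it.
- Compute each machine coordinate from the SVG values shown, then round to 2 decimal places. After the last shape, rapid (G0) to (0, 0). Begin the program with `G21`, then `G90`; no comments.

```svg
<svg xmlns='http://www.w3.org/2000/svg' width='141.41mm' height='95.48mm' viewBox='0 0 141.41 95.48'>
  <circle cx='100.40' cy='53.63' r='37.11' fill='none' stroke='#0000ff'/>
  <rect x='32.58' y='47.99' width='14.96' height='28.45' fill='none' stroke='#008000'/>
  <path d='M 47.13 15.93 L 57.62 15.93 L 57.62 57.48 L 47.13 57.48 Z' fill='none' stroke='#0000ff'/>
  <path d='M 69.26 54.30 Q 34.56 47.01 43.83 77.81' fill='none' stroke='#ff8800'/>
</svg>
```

G21
G90
G0 X137.51 Y41.85
M3 S246
G01 X134.69 Y56.05 F3346
G01 X126.64 Y68.09
G01 X114.60 Y76.14
G01 X100.40 Y78.96
G01 X86.20 Y76.14
G01 X74.16 Y68.09
G01 X66.11 Y56.05
G01 X63.29 Y41.85
G01 X66.11 Y27.65
G01 X74.16 Y15.61
G01 X86.20 Y7.56
G01 X100.40 Y4.74
G01 X114.60 Y7.56
G01 X126.64 Y15.61
G01 X134.69 Y27.65
G01 X137.51 Y41.85
M5
G0 X32.58 Y47.49
M3 S780
G01 X47.54 Y47.49 F1310
G01 X47.54 Y19.04
G01 X32.58 Y19.04
G01 X32.58 Y47.49
M5
G0 X47.13 Y79.55
M3 S246
G01 X57.62 Y79.55 F3346
G01 X57.62 Y38.00
G01 X47.13 Y38.00
G01 X47.13 Y79.55
M5
G0 X69.26 Y41.18
M3 S626
G01 X61.27 Y42.41 F1788
G01 X54.66 Y42.44
G01 X49.42 Y41.29
G01 X45.55 Y38.95
G01 X43.06 Y35.41
G01 X41.94 Y30.69
G01 X42.20 Y24.77
G01 X43.83 Y17.67
M5
G0 X0.00 Y0.00

Since the viewBox matches the mm dimensions, user units are millimetres directly. The only transform is the Y-flip y_m = 95.48 − y_svg.

Shape 1 is a circle drawn with `<circle>`. Its stroke #0000ff means engrave at S246, F3346. After flipping Y the toolpath is (137.51,41.85) → (134.69,56.05) → (126.64,68.09) → (114.60,76.14) → (100.40,78.96) → (86.20,76.14) → (74.16,68.09) → (66.11,56.05) → (63.29,41.85) → (66.11,27.65) → (74.16,15.61) → (86.20,7.56) → (100.40,4.74) → (114.60,7.56) → (126.64,15.61) → (134.69,27.65) → (137.51,41.85), returning to the start.

Shape 2 is a rectangle drawn with `<rect>`. Its stroke #008000 means cut at S780, F1310. After flipping Y the toolpath is (32.58,47.49) → (47.54,47.49) → (47.54,19.04) → (32.58,19.04) → (32.58,47.49), returning to the start.

Shape 3 is a rectangle drawn with `<path>`. Its stroke #0000ff means engrave at S246, F3346. After flipping Y the toolpath is (47.13,79.55) → (57.62,79.55) → (57.62,38.00) → (47.13,38.00) → (47.13,79.55), returning to the start.

Shape 4 is a quadratic bezier drawn with `<path>`. Its stroke #ff8800 means score at S626, F1788. After flipping Y the toolpath is (69.26,41.18) → (61.27,42.41) → (54.66,42.44) → (49.42,41.29) → (45.55,38.95) → (43.06,35.41) → (41.94,30.69) → (42.20,24.77) → (43.83,17.67).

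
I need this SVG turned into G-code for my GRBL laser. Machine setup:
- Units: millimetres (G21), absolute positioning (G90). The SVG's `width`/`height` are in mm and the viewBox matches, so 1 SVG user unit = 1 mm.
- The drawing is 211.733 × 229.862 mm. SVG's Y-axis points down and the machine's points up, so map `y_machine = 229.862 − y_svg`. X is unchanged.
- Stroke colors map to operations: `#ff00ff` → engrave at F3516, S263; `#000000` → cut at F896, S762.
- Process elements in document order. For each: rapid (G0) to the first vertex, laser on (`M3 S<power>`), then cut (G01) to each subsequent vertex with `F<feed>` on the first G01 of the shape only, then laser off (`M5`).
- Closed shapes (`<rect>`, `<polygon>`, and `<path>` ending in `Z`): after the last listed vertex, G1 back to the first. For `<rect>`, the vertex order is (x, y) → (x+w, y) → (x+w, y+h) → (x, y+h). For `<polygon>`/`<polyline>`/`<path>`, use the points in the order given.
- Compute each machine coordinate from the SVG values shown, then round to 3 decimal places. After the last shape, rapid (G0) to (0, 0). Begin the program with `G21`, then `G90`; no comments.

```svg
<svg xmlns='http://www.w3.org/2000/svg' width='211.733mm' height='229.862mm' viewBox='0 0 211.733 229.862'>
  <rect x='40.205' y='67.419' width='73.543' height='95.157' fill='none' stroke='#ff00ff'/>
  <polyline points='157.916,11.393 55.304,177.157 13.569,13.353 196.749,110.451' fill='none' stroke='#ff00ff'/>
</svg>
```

Since the viewBox matches the mm dimensions, user units are millimetres directly. The only transform is the Y-flip y_m = 229.862 − y_svg.

Shape 1 is a rectangle drawn with `<rect>`. Its stroke #ff00ff means engrave at S263, F3516. After flipping Y the toolpath is (40.205,162.443) → (113.748,162.443) → (113.748,67.286) → (40.205,67.286) → (40.205,162.443), returning to the start.

Shape 2 is a open polyline drawn with `<polyline>`. Its stroke #ff00ff means engrave at S263, F3516. After flipping Y the toolpath is (157.916,218.469) → (55.304,52.705) → (13.569,216.509) → (196.749,119.411).

G21
G90
G0 X40.205 Y162.443
M3 S263
G01 X113.748 Y162.443 F3516
G01 X113.748 Y67.286
G01 X40.205 Y67.286
G01 X40.205 Y162.443
M5
G0 X157.916 Y218.469
M3 S263
G01 X55.304 Y52.705 F3516
G01 X13.569 Y216.509
G01 X196.749 Y119.411
M5
G0 X0.000 Y0.000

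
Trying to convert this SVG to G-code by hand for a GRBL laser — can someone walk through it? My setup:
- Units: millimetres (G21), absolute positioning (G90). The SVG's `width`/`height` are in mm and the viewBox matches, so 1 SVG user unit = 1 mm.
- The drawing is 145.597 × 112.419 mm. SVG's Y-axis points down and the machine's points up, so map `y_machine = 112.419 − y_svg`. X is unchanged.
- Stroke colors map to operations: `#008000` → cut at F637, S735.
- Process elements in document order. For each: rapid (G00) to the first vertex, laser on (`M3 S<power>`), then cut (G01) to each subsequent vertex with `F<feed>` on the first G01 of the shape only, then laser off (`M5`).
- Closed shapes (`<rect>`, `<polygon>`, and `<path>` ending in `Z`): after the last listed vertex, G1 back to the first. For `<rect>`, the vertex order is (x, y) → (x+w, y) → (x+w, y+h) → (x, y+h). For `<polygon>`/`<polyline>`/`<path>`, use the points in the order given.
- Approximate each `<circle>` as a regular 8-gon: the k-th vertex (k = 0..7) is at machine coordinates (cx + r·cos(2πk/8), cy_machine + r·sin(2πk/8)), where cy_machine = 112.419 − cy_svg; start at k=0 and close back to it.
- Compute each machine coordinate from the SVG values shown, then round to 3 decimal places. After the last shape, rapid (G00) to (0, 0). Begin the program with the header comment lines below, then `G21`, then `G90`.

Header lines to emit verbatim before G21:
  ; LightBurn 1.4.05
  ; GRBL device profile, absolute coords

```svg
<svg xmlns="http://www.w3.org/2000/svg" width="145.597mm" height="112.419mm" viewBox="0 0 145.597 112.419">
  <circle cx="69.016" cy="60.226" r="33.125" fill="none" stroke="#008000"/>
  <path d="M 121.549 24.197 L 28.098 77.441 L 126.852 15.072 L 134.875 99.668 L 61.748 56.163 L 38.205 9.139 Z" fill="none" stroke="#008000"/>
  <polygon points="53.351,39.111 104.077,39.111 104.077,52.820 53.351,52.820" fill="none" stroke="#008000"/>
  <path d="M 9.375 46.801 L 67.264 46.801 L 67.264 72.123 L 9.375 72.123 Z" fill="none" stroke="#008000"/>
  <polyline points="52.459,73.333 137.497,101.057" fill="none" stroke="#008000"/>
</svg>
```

; LightBurn 1.4.05
; GRBL device profile, absolute coords
G21
G90
G00 X102.141 Y52.193
M3 S735
G01 X92.439 Y75.616 F637
G01 X69.016 Y85.318
G01 X45.593 Y75.616
G01 X35.891 Y52.193
G01 X45.593 Y28.770
G01 X69.016 Y19.068
G01 X92.439 Y28.770
G01 X102.141 Y52.193
M5
G00 X121.549 Y88.222
M3 S735
G01 X28.098 Y34.978 F637
G01 X126.852 Y97.347
G01 X134.875 Y12.751
G01 X61.748 Y56.256
G01 X38.205 Y103.280
G01 X121.549 Y88.222
M5
G00 X53.351 Y73.308
M3 S735
G01 X104.077 Y73.308 F637
G01 X104.077 Y59.599
G01 X53.351 Y59.599
G01 X53.351 Y73.308
M5
G00 X9.375 Y65.618
M3 S735
G01 X67.264 Y65.618 F637
G01 X67.264 Y40.296
G01 X9.375 Y40.296
G01 X9.375 Y65.618
M5
G00 X52.459 Y39.086
M3 S735
G01 X137.497 Y11.362 F637
M5
G00 X0.000 Y0.000

Since the viewBox matches the mm dimensions, user units are millimetres directly. The only transform is the Y-flip y_m = 112.419 − y_svg.

Shape 1 is a circle drawn with `<circle>`. Its stroke #008000 means cut at S735, F637. After flipping Y the toolpath is (102.141,52.193) → (92.439,75.616) → (69.016,85.318) → (45.593,75.616) → (35.891,52.193) → (45.593,28.770) → (69.016,19.068) → (92.439,28.770) → (102.141,52.193), returning to the start.

Shape 2 is a closed polygon drawn with `<path>`. Its stroke #008000 means cut at S735, F637. After flipping Y the toolpath is (121.549,88.222) → (28.098,34.978) → (126.852,97.347) → (134.875,12.751) → (61.748,56.256) → (38.205,103.280) → (121.549,88.222), returning to the start.

Shape 3 is a rectangle drawn with `<polygon>`. Its stroke #008000 means cut at S735, F637. After flipping Y the toolpath is (53.351,73.308) → (104.077,73.308) → (104.077,59.599) → (53.351,59.599) → (53.351,73.308), returning to the start.

Shape 4 is a rectangle drawn with `<path>`. Its stroke #008000 means cut at S735, F637. After flipping Y the toolpath is (9.375,65.618) → (67.264,65.618) → (67.264,40.296) → (9.375,40.296) → (9.375,65.618), returning to the start.

Shape 5 is a line segment drawn with `<polyline>`. Its stroke #008000 means cut at S735, F637. After flipping Y the toolpath is (52.459,39.086) → (137.497,11.362).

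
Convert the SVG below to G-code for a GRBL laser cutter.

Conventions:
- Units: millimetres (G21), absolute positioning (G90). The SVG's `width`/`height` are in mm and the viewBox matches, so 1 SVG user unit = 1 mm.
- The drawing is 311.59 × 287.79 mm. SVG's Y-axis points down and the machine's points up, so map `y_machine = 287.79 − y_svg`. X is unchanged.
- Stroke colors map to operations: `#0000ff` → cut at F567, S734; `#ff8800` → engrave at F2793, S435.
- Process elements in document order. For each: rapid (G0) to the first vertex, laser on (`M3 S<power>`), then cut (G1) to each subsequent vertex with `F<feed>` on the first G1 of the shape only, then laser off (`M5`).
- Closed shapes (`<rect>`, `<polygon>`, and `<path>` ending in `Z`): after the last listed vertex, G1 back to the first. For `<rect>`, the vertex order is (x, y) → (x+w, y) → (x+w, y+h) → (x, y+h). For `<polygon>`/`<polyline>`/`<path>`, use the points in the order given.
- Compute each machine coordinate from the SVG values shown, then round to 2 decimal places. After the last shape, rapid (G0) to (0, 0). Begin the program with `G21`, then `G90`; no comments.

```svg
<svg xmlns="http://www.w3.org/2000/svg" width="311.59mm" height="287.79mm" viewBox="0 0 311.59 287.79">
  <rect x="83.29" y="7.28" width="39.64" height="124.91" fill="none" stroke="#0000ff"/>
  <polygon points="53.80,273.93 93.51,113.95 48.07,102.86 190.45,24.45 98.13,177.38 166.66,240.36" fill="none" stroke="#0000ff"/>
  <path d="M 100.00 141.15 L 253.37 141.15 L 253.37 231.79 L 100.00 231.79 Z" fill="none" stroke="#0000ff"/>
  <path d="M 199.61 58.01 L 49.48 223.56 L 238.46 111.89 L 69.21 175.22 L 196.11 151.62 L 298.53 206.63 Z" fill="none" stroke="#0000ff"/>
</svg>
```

G21
G90
G0 X83.29 Y280.51
M3 S734
G1 X122.93 Y280.51 F567
G1 X122.93 Y155.60
G1 X83.29 Y155.60
G1 X83.29 Y280.51
M5
G0 X53.80 Y13.86
M3 S734
G1 X93.51 Y173.84 F567
G1 X48.07 Y184.93
G1 X190.45 Y263.34
G1 X98.13 Y110.41
G1 X166.66 Y47.43
G1 X53.80 Y13.86
M5
G0 X100.00 Y146.64
M3 S734
G1 X253.37 Y146.64 F567
G1 X253.37 Y56.00
G1 X100.00 Y56.00
G1 X100.00 Y146.64
M5
G0 X199.61 Y229.78
M3 S734
G1 X49.48 Y64.23 F567
G1 X238.46 Y175.90
G1 X69.21 Y112.57
G1 X196.11 Y136.17
G1 X298.53 Y81.16
G1 X199.61 Y229.78
M5
G0 X0.00 Y0.00

Since the viewBox matches the mm dimensions, user units are millimetres directly. The only transform is the Y-flip y_m = 287.79 − y_svg.

Shape 1 is a rectangle drawn with `<rect>`. Its stroke #0000ff means cut at S734, F567. After flipping Y the toolpath is (83.29,280.51) → (122.93,280.51) → (122.93,155.60) → (83.29,155.60) → (83.29,280.51), returning to the start.

Shape 2 is a closed polygon drawn with `<polygon>`. Its stroke #0000ff means cut at S734, F567. After flipping Y the toolpath is (53.80,13.86) → (93.51,173.84) → (48.07,184.93) → (190.45,263.34) → (98.13,110.41) → (166.66,47.43) → (53.80,13.86), returning to the start.

Shape 3 is a rectangle drawn with `<path>`. Its stroke #0000ff means cut at S734, F567. After flipping Y the toolpath is (100.00,146.64) → (253.37,146.64) → (253.37,56.00) → (100.00,56.00) → (100.00,146.64), returning to the start.

Shape 4 is a closed polygon drawn with `<path>`. Its stroke #0000ff means cut at S734, F567. After flipping Y the toolpath is (199.61,229.78) → (49.48,64.23) → (238.46,175.90) → (69.21,112.57) → (196.11,136.17) → (298.53,81.16) → (199.61,229.78), returning to the start.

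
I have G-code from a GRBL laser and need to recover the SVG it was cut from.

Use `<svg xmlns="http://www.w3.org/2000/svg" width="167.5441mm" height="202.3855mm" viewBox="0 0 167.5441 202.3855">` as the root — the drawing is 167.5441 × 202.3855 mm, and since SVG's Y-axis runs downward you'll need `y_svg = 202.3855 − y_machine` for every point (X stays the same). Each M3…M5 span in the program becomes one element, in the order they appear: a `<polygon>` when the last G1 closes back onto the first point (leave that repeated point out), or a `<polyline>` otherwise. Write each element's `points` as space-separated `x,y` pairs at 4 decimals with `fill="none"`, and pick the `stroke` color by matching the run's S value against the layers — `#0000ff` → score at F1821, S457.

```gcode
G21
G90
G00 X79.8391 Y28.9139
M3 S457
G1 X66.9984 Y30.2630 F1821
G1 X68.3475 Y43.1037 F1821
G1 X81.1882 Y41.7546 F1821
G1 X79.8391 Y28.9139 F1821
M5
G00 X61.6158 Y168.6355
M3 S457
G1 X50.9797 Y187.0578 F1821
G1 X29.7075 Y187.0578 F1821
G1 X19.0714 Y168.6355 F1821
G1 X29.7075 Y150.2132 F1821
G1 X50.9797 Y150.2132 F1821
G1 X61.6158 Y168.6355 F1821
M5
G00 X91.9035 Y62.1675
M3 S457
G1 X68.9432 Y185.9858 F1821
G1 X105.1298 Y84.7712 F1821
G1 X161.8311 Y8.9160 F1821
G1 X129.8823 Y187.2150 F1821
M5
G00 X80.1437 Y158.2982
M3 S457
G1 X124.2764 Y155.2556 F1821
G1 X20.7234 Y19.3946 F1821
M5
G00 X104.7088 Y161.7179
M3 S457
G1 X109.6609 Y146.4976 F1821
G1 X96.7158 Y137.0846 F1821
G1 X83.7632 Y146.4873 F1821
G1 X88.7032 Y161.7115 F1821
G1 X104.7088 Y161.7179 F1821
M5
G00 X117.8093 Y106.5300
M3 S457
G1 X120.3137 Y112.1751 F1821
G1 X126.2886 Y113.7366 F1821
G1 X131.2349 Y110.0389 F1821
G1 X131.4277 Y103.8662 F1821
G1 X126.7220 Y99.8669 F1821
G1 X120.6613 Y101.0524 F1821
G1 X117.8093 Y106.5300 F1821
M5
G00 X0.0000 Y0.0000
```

<svg xmlns="http://www.w3.org/2000/svg" width="167.5441mm" height="202.3855mm" viewBox="0 0 167.5441 202.3855">
  <polygon points="79.8391,173.4716 66.9984,172.1225 68.3475,159.2818 81.1882,160.6309" fill="none" stroke="#0000ff"/>
  <polygon points="61.6158,33.7500 50.9797,15.3277 29.7075,15.3277 19.0714,33.7500 29.7075,52.1723 50.9797,52.1723" fill="none" stroke="#0000ff"/>
  <polyline points="91.9035,140.2180 68.9432,16.3997 105.1298,117.6143 161.8311,193.4695 129.8823,15.1705" fill="none" stroke="#0000ff"/>
  <polyline points="80.1437,44.0873 124.2764,47.1299 20.7234,182.9909" fill="none" stroke="#0000ff"/>
  <polygon points="104.7088,40.6676 109.6609,55.8879 96.7158,65.3009 83.7632,55.8982 88.7032,40.6740" fill="none" stroke="#0000ff"/>
  <polygon points="117.8093,95.8555 120.3137,90.2104 126.2886,88.6489 131.2349,92.3466 131.4277,98.5193 126.7220,102.5186 120.6613,101.3331" fill="none" stroke="#0000ff"/>
</svg>

Machine Y-up, SVG Y-down with viewBox height 202.3855, so y_svg = 202.3855 − y_machine; X carries over. Every run uses S457, so all elements get stroke `#0000ff` (score).

Run 1: The run returns to its start, so emit a `<polygon>` with points (Y-flipped): 79.8391,173.4716 66.9984,172.1225 68.3475,159.2818 81.1882,160.6309.

Run 2: The run returns to its start, so emit a `<polygon>` with points (Y-flipped): 61.6158,33.7500 50.9797,15.3277 29.7075,15.3277 19.0714,33.7500 29.7075,52.1723 50.9797,52.1723.

Run 3: The run is open, so emit a `<polyline>` with points (Y-flipped): 91.9035,140.2180 68.9432,16.3997 105.1298,117.6143 161.8311,193.4695 129.8823,15.1705.

Run 4: The run is open, so emit a `<polyline>` with points (Y-flipped): 80.1437,44.0873 124.2764,47.1299 20.7234,182.9909.

Run 5: The run returns to its start, so emit a `<polygon>` with points (Y-flipped): 104.7088,40.6676 109.6609,55.8879 96.7158,65.3009 83.7632,55.8982 88.7032,40.6740.

Run 6: The run returns to its start, so emit a `<polygon>` with points (Y-flipped): 117.8093,95.8555 120.3137,90.2104 126.2886,88.6489 131.2349,92.3466 131.4277,98.5193 126.7220,102.5186 120.6613,101.3331.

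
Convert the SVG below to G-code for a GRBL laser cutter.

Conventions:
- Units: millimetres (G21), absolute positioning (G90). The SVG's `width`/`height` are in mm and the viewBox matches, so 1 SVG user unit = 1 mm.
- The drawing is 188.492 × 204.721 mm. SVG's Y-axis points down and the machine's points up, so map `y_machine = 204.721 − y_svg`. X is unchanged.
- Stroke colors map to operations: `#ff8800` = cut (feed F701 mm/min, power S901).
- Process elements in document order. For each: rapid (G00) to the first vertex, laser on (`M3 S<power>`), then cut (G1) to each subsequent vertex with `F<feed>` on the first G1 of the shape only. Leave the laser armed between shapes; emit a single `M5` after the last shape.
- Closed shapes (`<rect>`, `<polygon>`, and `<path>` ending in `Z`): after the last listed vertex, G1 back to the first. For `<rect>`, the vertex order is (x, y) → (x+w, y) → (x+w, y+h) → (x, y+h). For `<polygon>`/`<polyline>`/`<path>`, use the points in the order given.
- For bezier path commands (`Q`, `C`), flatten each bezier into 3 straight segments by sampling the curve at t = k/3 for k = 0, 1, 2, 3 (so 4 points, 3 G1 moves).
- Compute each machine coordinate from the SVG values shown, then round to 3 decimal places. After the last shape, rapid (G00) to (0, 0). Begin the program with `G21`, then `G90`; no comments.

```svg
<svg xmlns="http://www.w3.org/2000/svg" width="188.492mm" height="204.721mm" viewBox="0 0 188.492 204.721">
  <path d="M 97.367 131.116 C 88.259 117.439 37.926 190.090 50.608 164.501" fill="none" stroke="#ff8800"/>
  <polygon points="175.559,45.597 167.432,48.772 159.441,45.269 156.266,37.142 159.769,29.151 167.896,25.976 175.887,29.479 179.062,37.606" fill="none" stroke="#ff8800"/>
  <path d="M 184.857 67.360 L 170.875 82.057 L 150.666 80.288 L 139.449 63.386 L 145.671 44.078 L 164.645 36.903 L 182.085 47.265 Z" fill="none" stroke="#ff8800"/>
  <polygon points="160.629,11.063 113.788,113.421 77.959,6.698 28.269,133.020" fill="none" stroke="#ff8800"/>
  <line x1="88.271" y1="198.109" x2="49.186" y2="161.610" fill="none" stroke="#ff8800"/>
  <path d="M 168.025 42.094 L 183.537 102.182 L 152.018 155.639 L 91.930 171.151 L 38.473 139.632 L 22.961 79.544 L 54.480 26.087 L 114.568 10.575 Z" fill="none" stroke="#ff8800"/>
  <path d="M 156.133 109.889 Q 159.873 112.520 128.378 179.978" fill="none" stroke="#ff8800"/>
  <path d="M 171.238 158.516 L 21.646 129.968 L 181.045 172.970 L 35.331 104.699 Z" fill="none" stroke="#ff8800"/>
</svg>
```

Since the viewBox matches the mm dimensions, user units are millimetres directly. The only transform is the Y-flip y_m = 204.721 − y_svg.

Shape 1 is a cubic bezier drawn with `<path>`. Its stroke #ff8800 means cut at S901, F701. After flipping Y the toolpath is (97.367,73.605) → (78.378,65.342) → (55.070,40.542) → (50.608,40.220).

Shape 2 is a regular polygon drawn with `<polygon>`. Its stroke #ff8800 means cut at S901, F701. After flipping Y the toolpath is (175.559,159.124) → (167.432,155.949) → (159.441,159.452) → (156.266,167.579) → (159.769,175.570) → (167.896,178.745) → (175.887,175.242) → (179.062,167.115) → (175.559,159.124), returning to the start.

Shape 3 is a regular polygon drawn with `<path>`. Its stroke #ff8800 means cut at S901, F701. After flipping Y the toolpath is (184.857,137.361) → (170.875,122.664) → (150.666,124.433) → (139.449,141.335) → (145.671,160.643) → (164.645,167.818) → (182.085,157.456) → (184.857,137.361), returning to the start.

Shape 4 is a closed polygon drawn with `<polygon>`. Its stroke #ff8800 means cut at S901, F701. After flipping Y the toolpath is (160.629,193.658) → (113.788,91.300) → (77.959,198.023) → (28.269,71.701) → (160.629,193.658), returning to the start.

Shape 5 is a line segment drawn with `<line>`. Its stroke #ff8800 means cut at S901, F701. After flipping Y the toolpath is (88.271,6.612) → (49.186,43.111).

Shape 6 is a regular polygon drawn with `<path>`. Its stroke #ff8800 means cut at S901, F701. After flipping Y the toolpath is (168.025,162.627) → (183.537,102.539) → (152.018,49.082) → (91.930,33.570) → (38.473,65.089) → (22.961,125.177) → (54.480,178.634) → (114.568,194.146) → (168.025,162.627), returning to the start.

Shape 7 is a quadratic bezier drawn with `<path>`. Its stroke #ff8800 means cut at S901, F701. After flipping Y the toolpath is (156.133,94.832) → (154.711,85.875) → (145.460,62.512) → (128.378,24.743).

Shape 8 is a closed polygon drawn with `<path>`. Its stroke #ff8800 means cut at S901, F701. After flipping Y the toolpath is (171.238,46.205) → (21.646,74.753) → (181.045,31.751) → (35.331,100.022) → (171.238,46.205), returning to the start.

G21
G90
G00 X97.367 Y73.605
M3 S901
G1 X78.378 Y65.342 F701
G1 X55.070 Y40.542
G1 X50.608 Y40.220
G00 X175.559 Y159.124
M3 S901
G1 X167.432 Y155.949 F701
G1 X159.441 Y159.452
G1 X156.266 Y167.579
G1 X159.769 Y175.570
G1 X167.896 Y178.745
G1 X175.887 Y175.242
G1 X179.062 Y167.115
G1 X175.559 Y159.124
G00 X184.857 Y137.361
M3 S901
G1 X170.875 Y122.664 F701
G1 X150.666 Y124.433
G1 X139.449 Y141.335
G1 X145.671 Y160.643
G1 X164.645 Y167.818
G1 X182.085 Y157.456
G1 X184.857 Y137.361
G00 X160.629 Y193.658
M3 S901
G1 X113.788 Y91.300 F701
G1 X77.959 Y198.023
G1 X28.269 Y71.701
G1 X160.629 Y193.658
G00 X88.271 Y6.612
M3 S901
G1 X49.186 Y43.111 F701
G00 X168.025 Y162.627
M3 S901
G1 X183.537 Y102.539 F701
G1 X152.018 Y49.082
G1 X91.930 Y33.570
G1 X38.473 Y65.089
G1 X22.961 Y125.177
G1 X54.480 Y178.634
G1 X114.568 Y194.146
G1 X168.025 Y162.627
G00 X156.133 Y94.832
M3 S901
G1 X154.711 Y85.875 F701
G1 X145.460 Y62.512
G1 X128.378 Y24.743
G00 X171.238 Y46.205
M3 S901
G1 X21.646 Y74.753 F701
G1 X181.045 Y31.751
G1 X35.331 Y100.022
G1 X171.238 Y46.205
M5
G00 X0.000 Y0.000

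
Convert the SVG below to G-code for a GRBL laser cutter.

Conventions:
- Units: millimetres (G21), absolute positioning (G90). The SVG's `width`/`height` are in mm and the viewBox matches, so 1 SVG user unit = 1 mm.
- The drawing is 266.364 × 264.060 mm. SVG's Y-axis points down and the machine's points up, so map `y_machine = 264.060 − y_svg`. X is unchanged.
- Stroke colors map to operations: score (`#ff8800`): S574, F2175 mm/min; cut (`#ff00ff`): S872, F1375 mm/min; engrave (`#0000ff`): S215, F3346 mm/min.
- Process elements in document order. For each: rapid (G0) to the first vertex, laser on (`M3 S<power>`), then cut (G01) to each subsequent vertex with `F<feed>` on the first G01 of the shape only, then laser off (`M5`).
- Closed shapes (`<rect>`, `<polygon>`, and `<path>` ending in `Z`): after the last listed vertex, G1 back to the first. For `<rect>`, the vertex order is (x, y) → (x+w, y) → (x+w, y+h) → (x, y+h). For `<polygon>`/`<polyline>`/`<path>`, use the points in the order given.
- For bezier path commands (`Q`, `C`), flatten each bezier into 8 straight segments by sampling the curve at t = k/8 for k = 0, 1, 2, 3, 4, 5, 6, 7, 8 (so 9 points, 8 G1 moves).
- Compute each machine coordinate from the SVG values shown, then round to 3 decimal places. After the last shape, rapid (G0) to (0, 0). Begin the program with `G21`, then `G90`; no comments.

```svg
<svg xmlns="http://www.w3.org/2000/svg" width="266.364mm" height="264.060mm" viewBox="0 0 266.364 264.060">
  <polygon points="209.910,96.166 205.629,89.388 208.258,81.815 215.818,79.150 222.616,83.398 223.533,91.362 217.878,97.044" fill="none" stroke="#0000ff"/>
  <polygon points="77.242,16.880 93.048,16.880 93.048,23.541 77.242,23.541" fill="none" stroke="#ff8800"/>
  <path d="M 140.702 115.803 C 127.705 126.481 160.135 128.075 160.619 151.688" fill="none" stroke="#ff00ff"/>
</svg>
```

Since the viewBox matches the mm dimensions, user units are millimetres directly. The only transform is the Y-flip y_m = 264.060 − y_svg.

Shape 1 is a regular polygon drawn with `<polygon>`. Its stroke #0000ff means engrave at S215, F3346. After flipping Y the toolpath is (209.910,167.894) → (205.629,174.672) → (208.258,182.245) → (215.818,184.910) → (222.616,180.662) → (223.533,172.698) → (217.878,167.016) → (209.910,167.894), returning to the start.

Shape 2 is a rectangle drawn with `<polygon>`. Its stroke #ff8800 means score at S574, F2175. After flipping Y the toolpath is (77.242,247.180) → (93.048,247.180) → (93.048,240.519) → (77.242,240.519) → (77.242,247.180), returning to the start.

Shape 3 is a cubic bezier drawn with `<path>`. Its stroke #ff00ff means cut at S872, F1375. After flipping Y the toolpath is (140.702,148.257) → (137.806,144.618) → (138.263,141.466) → (141.165,138.436) → (145.605,135.165) → (150.677,131.288) → (155.475,126.439) → (159.091,120.255) → (160.619,112.372).

G21
G90
G0 X209.910 Y167.894
M3 S215
G01 X205.629 Y174.672 F3346
G01 X208.258 Y182.245
G01 X215.818 Y184.910
G01 X222.616 Y180.662
G01 X223.533 Y172.698
G01 X217.878 Y167.016
G01 X209.910 Y167.894
M5
G0 X77.242 Y247.180
M3 S574
G01 X93.048 Y247.180 F2175
G01 X93.048 Y240.519
G01 X77.242 Y240.519
G01 X77.242 Y247.180
M5
G0 X140.702 Y148.257
M3 S872
G01 X137.806 Y144.618 F1375
G01 X138.263 Y141.466
G01 X141.165 Y138.436
G01 X145.605 Y135.165
G01 X150.677 Y131.288
G01 X155.475 Y126.439
G01 X159.091 Y120.255
G01 X160.619 Y112.372
M5
G0 X0.000 Y0.000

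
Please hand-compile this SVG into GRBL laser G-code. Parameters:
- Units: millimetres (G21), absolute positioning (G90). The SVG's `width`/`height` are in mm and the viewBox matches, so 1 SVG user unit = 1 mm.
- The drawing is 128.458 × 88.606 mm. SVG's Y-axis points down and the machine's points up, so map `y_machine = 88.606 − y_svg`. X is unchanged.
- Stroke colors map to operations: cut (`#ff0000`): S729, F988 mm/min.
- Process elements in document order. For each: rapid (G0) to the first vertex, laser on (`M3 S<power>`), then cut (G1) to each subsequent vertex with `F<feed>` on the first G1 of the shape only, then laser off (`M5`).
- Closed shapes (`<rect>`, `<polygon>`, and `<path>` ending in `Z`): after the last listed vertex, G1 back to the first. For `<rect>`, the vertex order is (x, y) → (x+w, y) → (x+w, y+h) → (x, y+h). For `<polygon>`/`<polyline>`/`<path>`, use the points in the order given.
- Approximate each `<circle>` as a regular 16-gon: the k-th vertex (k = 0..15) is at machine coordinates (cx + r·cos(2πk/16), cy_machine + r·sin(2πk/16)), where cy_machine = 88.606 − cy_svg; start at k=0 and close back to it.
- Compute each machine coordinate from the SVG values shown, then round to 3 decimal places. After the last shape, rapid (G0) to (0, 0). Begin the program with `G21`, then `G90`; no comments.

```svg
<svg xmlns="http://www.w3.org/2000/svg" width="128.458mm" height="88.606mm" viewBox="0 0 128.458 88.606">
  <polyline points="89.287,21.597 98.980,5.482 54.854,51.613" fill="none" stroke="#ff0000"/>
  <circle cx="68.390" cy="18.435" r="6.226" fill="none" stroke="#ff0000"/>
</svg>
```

viewBox `0 0 128.458 88.606` with mm width/height → 1 unit = 1 mm. Flip: y_m = 88.606 − y_svg.

**Shape 1** — `<polyline>` open polyline, stroke `#ff0000` → cut (S729, F988). Machine vertices: (89.287,67.009) → (98.980,83.124) → (54.854,36.993). Open path.

**Shape 2** — `<circle>` circle, stroke `#ff0000` → cut (S729, F988). Machine vertices: (74.616,70.171) → (74.142,72.554) → (72.792,74.573) → (70.773,75.923) → (68.390,76.397) → (66.007,75.923) → (63.988,74.573) → (62.638,72.554) → (62.164,70.171) → (62.638,67.788) → (63.988,65.769) → (66.007,64.419) → (68.390,63.945) → (70.773,64.419) → (72.792,65.769) → (74.142,67.788) → (74.616,70.171). Closed: final G1 returns to the first vertex.

G21
G90
G0 X89.287 Y67.009
M3 S729
G1 X98.980 Y83.124 F988
G1 X54.854 Y36.993
M5
G0 X74.616 Y70.171
M3 S729
G1 X74.142 Y72.554 F988
G1 X72.792 Y74.573
G1 X70.773 Y75.923
G1 X68.390 Y76.397
G1 X66.007 Y75.923
G1 X63.988 Y74.573
G1 X62.638 Y72.554
G1 X62.164 Y70.171
G1 X62.638 Y67.788
G1 X63.988 Y65.769
G1 X66.007 Y64.419
G1 X68.390 Y63.945
G1 X70.773 Y64.419
G1 X72.792 Y65.769
G1 X74.142 Y67.788
G1 X74.616 Y70.171
M5
G0 X0.000 Y0.000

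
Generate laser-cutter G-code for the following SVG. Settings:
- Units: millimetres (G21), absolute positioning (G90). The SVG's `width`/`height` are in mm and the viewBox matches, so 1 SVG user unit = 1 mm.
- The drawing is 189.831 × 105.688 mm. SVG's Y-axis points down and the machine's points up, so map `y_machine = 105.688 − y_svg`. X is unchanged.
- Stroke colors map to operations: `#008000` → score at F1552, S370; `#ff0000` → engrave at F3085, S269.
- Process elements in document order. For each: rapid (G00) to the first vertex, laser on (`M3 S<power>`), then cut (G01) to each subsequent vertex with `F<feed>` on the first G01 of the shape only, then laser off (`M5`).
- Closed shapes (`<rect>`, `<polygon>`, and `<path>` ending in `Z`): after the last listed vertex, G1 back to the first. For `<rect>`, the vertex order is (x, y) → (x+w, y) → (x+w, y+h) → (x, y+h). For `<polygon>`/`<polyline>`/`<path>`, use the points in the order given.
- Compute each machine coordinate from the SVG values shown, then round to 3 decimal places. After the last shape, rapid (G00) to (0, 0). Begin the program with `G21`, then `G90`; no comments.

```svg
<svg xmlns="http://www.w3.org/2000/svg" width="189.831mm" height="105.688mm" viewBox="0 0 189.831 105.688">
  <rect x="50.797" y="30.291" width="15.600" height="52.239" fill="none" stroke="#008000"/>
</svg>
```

Since the viewBox matches the mm dimensions, user units are millimetres directly. The only transform is the Y-flip y_m = 105.688 − y_svg.

Shape 1 is a rectangle drawn with `<rect>`. Its stroke #008000 means score at S370, F1552. After flipping Y the toolpath is (50.797,75.397) → (66.397,75.397) → (66.397,23.158) → (50.797,23.158) → (50.797,75.397), returning to the start.

G21
G90
G00 X50.797 Y75.397
M3 S370
G01 X66.397 Y75.397 F1552
G01 X66.397 Y23.158
G01 X50.797 Y23.158
G01 X50.797 Y75.397
M5
G00 X0.000 Y0.000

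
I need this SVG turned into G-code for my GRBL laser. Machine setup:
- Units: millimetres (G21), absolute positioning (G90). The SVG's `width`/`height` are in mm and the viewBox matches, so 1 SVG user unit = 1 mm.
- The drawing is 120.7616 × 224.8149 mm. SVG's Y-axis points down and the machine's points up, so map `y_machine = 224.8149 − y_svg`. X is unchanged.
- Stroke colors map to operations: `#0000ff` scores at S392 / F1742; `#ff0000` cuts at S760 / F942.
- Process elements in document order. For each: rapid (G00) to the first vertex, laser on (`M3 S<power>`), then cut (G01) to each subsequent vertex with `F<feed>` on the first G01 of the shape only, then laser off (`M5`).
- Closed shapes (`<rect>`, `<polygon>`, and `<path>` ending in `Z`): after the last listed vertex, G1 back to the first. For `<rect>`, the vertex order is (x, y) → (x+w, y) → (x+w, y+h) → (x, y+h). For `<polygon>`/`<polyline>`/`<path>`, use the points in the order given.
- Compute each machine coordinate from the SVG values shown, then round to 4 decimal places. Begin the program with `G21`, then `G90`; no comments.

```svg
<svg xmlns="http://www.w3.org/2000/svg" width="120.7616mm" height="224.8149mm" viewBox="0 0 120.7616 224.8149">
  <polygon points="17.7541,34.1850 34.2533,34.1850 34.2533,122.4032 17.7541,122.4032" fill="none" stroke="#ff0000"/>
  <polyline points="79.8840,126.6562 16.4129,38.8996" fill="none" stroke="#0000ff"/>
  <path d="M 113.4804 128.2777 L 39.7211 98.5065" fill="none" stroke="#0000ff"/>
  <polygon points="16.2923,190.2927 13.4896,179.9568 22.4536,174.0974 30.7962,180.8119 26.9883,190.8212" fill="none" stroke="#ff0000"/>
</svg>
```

G21
G90
G00 X17.7541 Y190.6299
M3 S760
G01 X34.2533 Y190.6299 F942
G01 X34.2533 Y102.4117
G01 X17.7541 Y102.4117
G01 X17.7541 Y190.6299
M5
G00 X79.8840 Y98.1587
M3 S392
G01 X16.4129 Y185.9153 F1742
M5
G00 X113.4804 Y96.5372
M3 S392
G01 X39.7211 Y126.3084 F1742
M5
G00 X16.2923 Y34.5222
M3 S760
G01 X13.4896 Y44.8581 F942
G01 X22.4536 Y50.7175
G01 X30.7962 Y44.0030
G01 X26.9883 Y33.9937
G01 X16.2923 Y34.5222
M5

viewBox `0 0 120.7616 224.8149` with mm width/height → 1 unit = 1 mm. Flip: y_m = 224.8149 − y_svg.

**Shape 1** — `<polygon>` rectangle, stroke `#ff0000` → cut (S760, F942). Machine vertices: (17.7541,190.6299) → (34.2533,190.6299) → (34.2533,102.4117) → (17.7541,102.4117) → (17.7541,190.6299). Closed: final G1 returns to the first vertex.

**Shape 2** — `<polyline>` line segment, stroke `#0000ff` → score (S392, F1742). Machine vertices: (79.8840,98.1587) → (16.4129,185.9153). Open path.

**Shape 3** — `<path>` line segment, stroke `#0000ff` → score (S392, F1742). Machine vertices: (113.4804,96.5372) → (39.7211,126.3084). Open path.

**Shape 4** — `<polygon>` regular polygon, stroke `#ff0000` → cut (S760, F942). Machine vertices: (16.2923,34.5222) → (13.4896,44.8581) → (22.4536,50.7175) → (30.7962,44.0030) → (26.9883,33.9937) → (16.2923,34.5222). Closed: final G1 returns to the first vertex.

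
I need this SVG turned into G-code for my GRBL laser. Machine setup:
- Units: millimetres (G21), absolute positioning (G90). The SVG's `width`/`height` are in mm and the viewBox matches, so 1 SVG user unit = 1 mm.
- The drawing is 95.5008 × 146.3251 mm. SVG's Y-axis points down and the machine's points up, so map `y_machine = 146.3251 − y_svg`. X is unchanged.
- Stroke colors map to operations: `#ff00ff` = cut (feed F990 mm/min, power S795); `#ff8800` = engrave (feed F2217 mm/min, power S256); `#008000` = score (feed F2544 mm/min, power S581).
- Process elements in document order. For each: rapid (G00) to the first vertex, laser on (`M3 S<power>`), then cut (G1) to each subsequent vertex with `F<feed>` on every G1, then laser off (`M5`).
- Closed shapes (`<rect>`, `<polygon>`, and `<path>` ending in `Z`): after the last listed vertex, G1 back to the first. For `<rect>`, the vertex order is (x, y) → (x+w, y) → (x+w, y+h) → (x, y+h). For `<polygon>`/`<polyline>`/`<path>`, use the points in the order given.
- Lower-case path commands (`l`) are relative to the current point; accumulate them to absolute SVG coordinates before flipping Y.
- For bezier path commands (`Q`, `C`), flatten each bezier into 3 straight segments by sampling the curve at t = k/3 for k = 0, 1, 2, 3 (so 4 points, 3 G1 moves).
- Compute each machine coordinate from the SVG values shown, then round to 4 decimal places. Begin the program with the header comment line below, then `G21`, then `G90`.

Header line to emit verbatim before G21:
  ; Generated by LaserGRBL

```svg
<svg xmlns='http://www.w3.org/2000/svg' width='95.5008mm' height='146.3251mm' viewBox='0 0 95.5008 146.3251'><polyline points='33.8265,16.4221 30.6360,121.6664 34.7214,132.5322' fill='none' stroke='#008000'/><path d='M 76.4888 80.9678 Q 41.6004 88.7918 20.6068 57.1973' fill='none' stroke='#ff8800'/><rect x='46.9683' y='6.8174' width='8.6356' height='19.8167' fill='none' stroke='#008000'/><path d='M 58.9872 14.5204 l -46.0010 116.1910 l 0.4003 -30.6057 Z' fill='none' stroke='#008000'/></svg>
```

1 u = 1 mm; y_m = 146.3251 − y.

[1] `<polyline>` open polyline, #008000→score S581 F2544: (33.8265,129.9030) → (30.6360,24.6587) → (34.7214,13.7929)

[2] `<path>` quadratic bezier, #ff8800→engrave S256 F2217: (76.4888,65.3573) → (54.7737,64.5211) → (36.1464,72.4446) → (20.6068,89.1278)

[3] `<rect>` rectangle, #008000→score S581 F2544: (46.9683,139.5077) → (55.6039,139.5077) → (55.6039,119.6910) → (46.9683,119.6910) → (46.9683,139.5077) (closed)

[4] `<path>` closed polygon, #008000→score S581 F2544: (58.9872,131.8047) → (12.9862,15.6137) → (13.3865,46.2194) → (58.9872,131.8047) (closed)

; Generated by LaserGRBL
G21
G90
G00 X33.8265 Y129.9030
M3 S581
G1 X30.6360 Y24.6587 F2544
G1 X34.7214 Y13.7929 F2544
M5
G00 X76.4888 Y65.3573
M3 S256
G1 X54.7737 Y64.5211 F2217
G1 X36.1464 Y72.4446 F2217
G1 X20.6068 Y89.1278 F2217
M5
G00 X46.9683 Y139.5077
M3 S581
G1 X55.6039 Y139.5077 F2544
G1 X55.6039 Y119.6910 F2544
G1 X46.9683 Y119.6910 F2544
G1 X46.9683 Y139.5077 F2544
M5
G00 X58.9872 Y131.8047
M3 S581
G1 X12.9862 Y15.6137 F2544
G1 X13.3865 Y46.2194 F2544
G1 X58.9872 Y131.8047 F2544
M5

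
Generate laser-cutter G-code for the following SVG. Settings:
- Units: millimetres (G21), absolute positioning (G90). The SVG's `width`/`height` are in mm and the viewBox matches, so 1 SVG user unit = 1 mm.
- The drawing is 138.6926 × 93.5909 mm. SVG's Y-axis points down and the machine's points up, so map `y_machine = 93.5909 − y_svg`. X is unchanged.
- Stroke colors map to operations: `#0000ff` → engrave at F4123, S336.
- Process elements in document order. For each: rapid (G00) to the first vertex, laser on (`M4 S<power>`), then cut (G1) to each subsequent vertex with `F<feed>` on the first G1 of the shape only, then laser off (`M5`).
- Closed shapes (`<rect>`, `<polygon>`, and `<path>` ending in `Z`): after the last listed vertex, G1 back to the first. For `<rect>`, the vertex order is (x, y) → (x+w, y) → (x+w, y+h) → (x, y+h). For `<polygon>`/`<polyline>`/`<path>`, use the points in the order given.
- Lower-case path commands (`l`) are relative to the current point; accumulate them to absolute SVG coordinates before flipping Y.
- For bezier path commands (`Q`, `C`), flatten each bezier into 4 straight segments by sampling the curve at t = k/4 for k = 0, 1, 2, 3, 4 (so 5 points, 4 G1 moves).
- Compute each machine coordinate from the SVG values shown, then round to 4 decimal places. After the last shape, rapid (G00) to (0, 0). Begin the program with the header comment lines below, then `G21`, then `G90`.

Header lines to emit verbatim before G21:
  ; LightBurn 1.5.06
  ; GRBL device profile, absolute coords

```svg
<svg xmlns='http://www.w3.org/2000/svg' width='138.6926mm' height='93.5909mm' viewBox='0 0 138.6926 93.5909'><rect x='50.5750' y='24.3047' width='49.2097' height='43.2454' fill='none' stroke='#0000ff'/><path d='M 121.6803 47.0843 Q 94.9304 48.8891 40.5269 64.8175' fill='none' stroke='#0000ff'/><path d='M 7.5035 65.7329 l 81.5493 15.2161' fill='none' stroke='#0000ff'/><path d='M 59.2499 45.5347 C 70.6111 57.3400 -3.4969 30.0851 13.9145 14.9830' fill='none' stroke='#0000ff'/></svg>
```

; LightBurn 1.5.06
; GRBL device profile, absolute coords
G21
G90
G00 X50.5750 Y69.2862
M4 S336
G1 X99.7847 Y69.2862 F4123
G1 X99.7847 Y26.0408
G1 X50.5750 Y26.0408
G1 X50.5750 Y69.2862
M5
G00 X121.6803 Y46.5066
M4 S336
G1 X106.5770 Y44.7215 F4123
G1 X88.0170 Y41.1709
G1 X66.0003 Y35.8549
G1 X40.5269 Y28.7734
M5
G00 X7.5035 Y27.8580
M4 S336
G1 X89.0528 Y12.6419 F4123
M5
G00 X59.2499 Y48.0562
M4 S336
G1 X54.5108 Y45.7258 F4123
G1 X34.3134 Y53.2418
G1 X15.2504 Y65.8029
G1 X13.9145 Y78.6079
M5
G00 X0.0000 Y0.0000

1 u = 1 mm; y_m = 93.5909 − y.

[1] `<rect>` rectangle, #0000ff→engrave S336 F4123: (50.5750,69.2862) → (99.7847,69.2862) → (99.7847,26.0408) → (50.5750,26.0408) → (50.5750,69.2862) (closed)

[2] `<path>` quadratic bezier, #0000ff→engrave S336 F4123: (121.6803,46.5066) → (106.5770,44.7215) → (88.0170,41.1709) → (66.0003,35.8549) → (40.5269,28.7734)

[3] `<path>` line segment, #0000ff→engrave S336 F4123: (7.5035,27.8580) → (89.0528,12.6419)

[4] `<path>` cubic bezier, #0000ff→engrave S336 F4123: (59.2499,48.0562) → (54.5108,45.7258) → (34.3134,53.2418) → (15.2504,65.8029) → (13.9145,78.6079)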